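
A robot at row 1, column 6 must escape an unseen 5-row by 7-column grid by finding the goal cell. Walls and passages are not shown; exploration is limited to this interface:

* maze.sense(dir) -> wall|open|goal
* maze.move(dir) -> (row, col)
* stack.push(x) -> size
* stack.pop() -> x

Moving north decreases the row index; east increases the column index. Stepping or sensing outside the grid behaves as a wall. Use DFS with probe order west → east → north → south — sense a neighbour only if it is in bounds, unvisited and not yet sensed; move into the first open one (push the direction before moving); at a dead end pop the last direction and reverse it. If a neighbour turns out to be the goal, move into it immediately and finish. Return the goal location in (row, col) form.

I try sense with dir=west, and observe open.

Calling push with x=west, and get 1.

Next I call move with dir=west, and see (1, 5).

I try sense with dir=west, and observe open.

Calling push with x=west, which returns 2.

I call move with dir=west, and see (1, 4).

I call sense with dir=west, and observe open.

Then push with x=west, — result: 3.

Now I run move with dir=west, yielding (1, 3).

I try sense with dir=west, : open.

Invoking push with x=west, : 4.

I run move with dir=west, yielding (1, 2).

Now I run sense with dir=west, yielding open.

Calling push with x=west, and see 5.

Calling move with dir=west, giving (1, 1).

I use sense with dir=west, which returns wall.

Calling sense with dir=north, which returns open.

I try push with x=north, which returns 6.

I use move with dir=north, and see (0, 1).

Invoking sense with dir=west, — result: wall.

I invoke sense with dir=east, and see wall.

I try pop, → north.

Then move with dir=south, → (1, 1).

Calling sense with dir=south, — result: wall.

I try pop, which returns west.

Invoking move with dir=east, yielding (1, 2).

I try sense with dir=south, and get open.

I call push with x=south, and see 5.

I call move with dir=south, — result: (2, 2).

Using sense with dir=east, giving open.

I run push with x=east, giving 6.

Invoking move with dir=east, and observe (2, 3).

Invoking sense with dir=east, : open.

Next I call push with x=east, — result: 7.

Using move with dir=east, yielding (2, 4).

Calling sense with dir=east, and see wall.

I call sense with dir=south, which returns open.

I call push with x=south, : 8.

I run move with dir=south, and get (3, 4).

Then sense with dir=west, which returns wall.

I call sense with dir=east, : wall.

Now I run sense with dir=south, which returns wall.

Using pop(), yielding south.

I call move with dir=north, yielding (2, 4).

Next I call pop(), : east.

Invoking move with dir=west, and get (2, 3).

Using pop(), → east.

I try move with dir=west, → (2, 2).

Invoking sense with dir=south, which returns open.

I call push with x=south, and get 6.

Using move with dir=south, and get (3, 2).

Now I run sense with dir=west, and observe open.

Calling push with x=west, yielding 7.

I invoke move with dir=west, → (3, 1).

Now I run sense with dir=west, — result: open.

I invoke push with x=west, which returns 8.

Using move with dir=west, → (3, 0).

Now I run sense with dir=north, and see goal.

I invoke move with dir=north, : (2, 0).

Answer: (2, 0)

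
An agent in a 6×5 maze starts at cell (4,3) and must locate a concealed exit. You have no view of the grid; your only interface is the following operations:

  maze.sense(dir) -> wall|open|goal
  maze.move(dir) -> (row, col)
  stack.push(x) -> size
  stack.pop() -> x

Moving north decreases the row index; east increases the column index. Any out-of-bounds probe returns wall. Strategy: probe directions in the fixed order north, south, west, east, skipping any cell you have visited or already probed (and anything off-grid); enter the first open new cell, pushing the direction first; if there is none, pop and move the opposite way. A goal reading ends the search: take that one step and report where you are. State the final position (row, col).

-- 1. maze.sense(dir=north) ~> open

-- 2. stack.push(x=north) ~> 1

-- 3. maze.move(dir=north) ~> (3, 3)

-- 4. maze.sense(dir=north) ~> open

-- 5. stack.push(x=north) ~> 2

-- 6. maze.move(dir=north) ~> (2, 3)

-- 7. maze.sense(dir=north) ~> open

-- 8. stack.push(x=north) ~> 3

-- 9. maze.move(dir=north) ~> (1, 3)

-- 10. maze.sense(dir=north) ~> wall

-- 11. maze.sense(dir=west) ~> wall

-- 12. maze.sense(dir=east) ~> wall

-- 13. stack.pop() ~> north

-- 14. maze.move(dir=south) ~> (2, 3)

-- 15. maze.sense(dir=west) ~> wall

-- 16. maze.sense(dir=east) ~> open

-- 17. stack.push(x=east) ~> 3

-- 18. maze.move(dir=east) ~> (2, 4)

-- 19. maze.sense(dir=south) ~> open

-- 20. stack.push(x=south) ~> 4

-- 21. maze.move(dir=south) ~> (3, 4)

-- 22. maze.sense(dir=south) ~> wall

-- 23. stack.pop() ~> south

-- 24. maze.move(dir=north) ~> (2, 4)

-- 25. stack.pop() ~> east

-- 26. maze.move(dir=west) ~> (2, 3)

-- 27. stack.pop() ~> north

-- 28. maze.move(dir=south) ~> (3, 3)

-- 29. maze.sense(dir=west) ~> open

-- 30. stack.push(x=west) ~> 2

-- 31. maze.move(dir=west) ~> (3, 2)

-- 32. maze.sense(dir=south) ~> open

-- 33. stack.push(x=south) ~> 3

-- 34. maze.move(dir=south) ~> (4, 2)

-- 35. maze.sense(dir=south) ~> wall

-- 36. maze.sense(dir=west) ~> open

-- 37. stack.push(x=west) ~> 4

-- 38. maze.move(dir=west) ~> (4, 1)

-- 39. maze.sense(dir=north) ~> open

-- 40. stack.push(x=north) ~> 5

-- 41. maze.move(dir=north) ~> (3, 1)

-- 42. maze.sense(dir=north) ~> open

-- 43. stack.push(x=north) ~> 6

-- 44. maze.move(dir=north) ~> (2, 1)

-- 45. maze.sense(dir=north) ~> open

-- 46. stack.push(x=north) ~> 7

-- 47. maze.move(dir=north) ~> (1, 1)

-- 48. maze.sense(dir=north) ~> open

-- 49. stack.push(x=north) ~> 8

-- 50. maze.move(dir=north) ~> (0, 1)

-- 51. maze.sense(dir=west) ~> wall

-- 52. maze.sense(dir=east) ~> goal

-- 53. maze.move(dir=east) ~> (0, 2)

Answer: (0, 2)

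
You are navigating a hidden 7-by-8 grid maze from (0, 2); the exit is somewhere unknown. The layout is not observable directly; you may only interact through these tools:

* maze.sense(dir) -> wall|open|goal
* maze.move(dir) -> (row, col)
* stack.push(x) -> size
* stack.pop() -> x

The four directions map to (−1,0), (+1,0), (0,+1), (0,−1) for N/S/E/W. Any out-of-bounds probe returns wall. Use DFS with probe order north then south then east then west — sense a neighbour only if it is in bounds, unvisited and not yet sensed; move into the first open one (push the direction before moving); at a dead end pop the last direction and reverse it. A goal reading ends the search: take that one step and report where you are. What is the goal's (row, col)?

~$ maze.sense dir=south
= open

~$ stack.push x=south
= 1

~$ maze.move dir=south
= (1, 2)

~$ maze.sense dir=south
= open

~$ stack.push x=south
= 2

~$ maze.move dir=south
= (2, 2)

~$ maze.sense dir=south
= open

~$ stack.push x=south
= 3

~$ maze.move dir=south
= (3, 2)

~$ maze.sense dir=south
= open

~$ stack.push x=south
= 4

~$ maze.move dir=south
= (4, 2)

~$ maze.sense dir=south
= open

~$ stack.push x=south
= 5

~$ maze.move dir=south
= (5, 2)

~$ maze.sense dir=south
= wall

~$ maze.sense dir=east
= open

~$ stack.push x=east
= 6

~$ maze.move dir=east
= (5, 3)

~$ maze.sense dir=north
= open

~$ stack.push x=north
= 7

~$ maze.move dir=north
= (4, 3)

~$ maze.sense dir=north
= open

~$ stack.push x=north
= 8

~$ maze.move dir=north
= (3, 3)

~$ maze.sense dir=north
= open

~$ stack.push x=north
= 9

~$ maze.move dir=north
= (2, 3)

~$ maze.sense dir=north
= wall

~$ maze.sense dir=east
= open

~$ stack.push x=east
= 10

~$ maze.move dir=east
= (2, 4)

~$ maze.sense dir=north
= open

~$ stack.push x=north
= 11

~$ maze.move dir=north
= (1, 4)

~$ maze.sense dir=north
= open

~$ stack.push x=north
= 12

~$ maze.move dir=north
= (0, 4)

~$ maze.sense dir=east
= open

~$ stack.push x=east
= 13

~$ maze.move dir=east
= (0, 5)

~$ maze.sense dir=south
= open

~$ stack.push x=south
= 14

~$ maze.move dir=south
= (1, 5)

~$ maze.sense dir=south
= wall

~$ maze.sense dir=east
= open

~$ stack.push x=east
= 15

~$ maze.move dir=east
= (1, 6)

~$ maze.sense dir=north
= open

~$ stack.push x=north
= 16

~$ maze.move dir=north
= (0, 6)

~$ maze.sense dir=east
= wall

~$ stack.pop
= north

~$ maze.move dir=south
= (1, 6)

~$ maze.sense dir=south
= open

~$ stack.push x=south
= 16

~$ maze.move dir=south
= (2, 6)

~$ maze.sense dir=south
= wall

~$ maze.sense dir=east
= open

~$ stack.push x=east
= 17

~$ maze.move dir=east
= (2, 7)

~$ maze.sense dir=north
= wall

~$ maze.sense dir=south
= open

~$ stack.push x=south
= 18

~$ maze.move dir=south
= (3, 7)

~$ maze.sense dir=south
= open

~$ stack.push x=south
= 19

~$ maze.move dir=south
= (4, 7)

~$ maze.sense dir=south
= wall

~$ maze.sense dir=west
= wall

~$ stack.pop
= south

~$ maze.move dir=north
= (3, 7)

~$ stack.pop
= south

~$ maze.move dir=north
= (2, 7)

~$ stack.pop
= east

~$ maze.move dir=west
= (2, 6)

~$ stack.pop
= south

~$ maze.move dir=north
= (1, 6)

~$ stack.pop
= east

~$ maze.move dir=west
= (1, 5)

~$ stack.pop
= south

~$ maze.move dir=north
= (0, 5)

~$ stack.pop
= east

~$ maze.move dir=west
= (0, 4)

~$ maze.sense dir=west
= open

~$ stack.push x=west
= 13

~$ maze.move dir=west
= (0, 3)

~$ stack.pop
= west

~$ maze.move dir=east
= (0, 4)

~$ stack.pop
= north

~$ maze.move dir=south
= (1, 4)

~$ stack.pop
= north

~$ maze.move dir=south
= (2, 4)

~$ maze.sense dir=south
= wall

~$ stack.pop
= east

~$ maze.move dir=west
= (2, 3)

~$ stack.pop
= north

~$ maze.move dir=south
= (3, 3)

~$ stack.pop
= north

~$ maze.move dir=south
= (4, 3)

~$ maze.sense dir=east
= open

~$ stack.push x=east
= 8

~$ maze.move dir=east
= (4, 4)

~$ maze.sense dir=south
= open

~$ stack.push x=south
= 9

~$ maze.move dir=south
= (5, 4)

~$ maze.sense dir=south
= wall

~$ maze.sense dir=east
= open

~$ stack.push x=east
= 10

~$ maze.move dir=east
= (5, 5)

~$ maze.sense dir=north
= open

~$ stack.push x=north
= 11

~$ maze.move dir=north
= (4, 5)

~$ maze.sense dir=north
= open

~$ stack.push x=north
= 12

~$ maze.move dir=north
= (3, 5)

~$ stack.pop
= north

~$ maze.move dir=south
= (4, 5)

~$ stack.pop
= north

~$ maze.move dir=south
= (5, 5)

~$ maze.sense dir=south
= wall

~$ maze.sense dir=east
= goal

~$ maze.move dir=east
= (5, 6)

Answer: (5, 6)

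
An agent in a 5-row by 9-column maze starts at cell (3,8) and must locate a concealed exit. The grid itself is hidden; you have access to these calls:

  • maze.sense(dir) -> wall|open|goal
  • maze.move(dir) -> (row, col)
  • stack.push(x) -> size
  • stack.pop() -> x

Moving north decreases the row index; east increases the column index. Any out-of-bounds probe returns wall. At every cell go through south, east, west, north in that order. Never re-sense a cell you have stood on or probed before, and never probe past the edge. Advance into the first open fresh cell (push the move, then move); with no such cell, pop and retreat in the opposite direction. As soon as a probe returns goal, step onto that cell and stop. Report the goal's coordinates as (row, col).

>> sense(south)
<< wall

>> sense(west)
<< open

>> push(west)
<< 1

>> move(west)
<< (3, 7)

>> sense(south)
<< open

>> push(south)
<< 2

>> move(south)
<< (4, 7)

>> sense(west)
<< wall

>> pop()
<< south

>> move(north)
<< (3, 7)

>> sense(west)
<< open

>> push(west)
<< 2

>> move(west)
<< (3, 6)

>> sense(west)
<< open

>> push(west)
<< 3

>> move(west)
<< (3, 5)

>> sense(south)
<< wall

>> sense(west)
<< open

>> push(west)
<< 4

>> move(west)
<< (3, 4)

>> sense(south)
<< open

>> push(south)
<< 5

>> move(south)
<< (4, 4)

>> sense(west)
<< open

>> push(west)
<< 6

>> move(west)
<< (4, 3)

>> sense(west)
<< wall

>> sense(north)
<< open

>> push(north)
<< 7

>> move(north)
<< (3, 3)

>> sense(west)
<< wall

>> sense(north)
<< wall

>> pop()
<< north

>> move(south)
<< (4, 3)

>> pop()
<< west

>> move(east)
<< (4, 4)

>> pop()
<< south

>> move(north)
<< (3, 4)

>> sense(north)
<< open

>> push(north)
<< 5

>> move(north)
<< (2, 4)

>> sense(east)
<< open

>> push(east)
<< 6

>> move(east)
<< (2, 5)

>> sense(east)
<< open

>> push(east)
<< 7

>> move(east)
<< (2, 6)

>> sense(east)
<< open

>> push(east)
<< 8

>> move(east)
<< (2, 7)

>> sense(east)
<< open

>> push(east)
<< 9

>> move(east)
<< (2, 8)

>> sense(north)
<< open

>> push(north)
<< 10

>> move(north)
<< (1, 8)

>> sense(west)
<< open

>> push(west)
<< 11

>> move(west)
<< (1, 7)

>> sense(west)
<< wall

>> sense(north)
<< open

>> push(north)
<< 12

>> move(north)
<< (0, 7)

>> sense(east)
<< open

>> push(east)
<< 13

>> move(east)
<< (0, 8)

>> pop()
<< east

>> move(west)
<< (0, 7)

>> sense(west)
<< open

>> push(west)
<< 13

>> move(west)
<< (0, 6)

>> sense(west)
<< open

>> push(west)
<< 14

>> move(west)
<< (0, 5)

>> sense(south)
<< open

>> push(south)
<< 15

>> move(south)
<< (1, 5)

>> sense(west)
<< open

>> push(west)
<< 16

>> move(west)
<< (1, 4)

>> sense(west)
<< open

>> push(west)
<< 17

>> move(west)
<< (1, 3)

>> sense(west)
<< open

>> push(west)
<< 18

>> move(west)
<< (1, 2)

>> sense(south)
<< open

>> push(south)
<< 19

>> move(south)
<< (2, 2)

>> sense(west)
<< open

>> push(west)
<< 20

>> move(west)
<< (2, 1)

>> sense(south)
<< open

>> push(south)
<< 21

>> move(south)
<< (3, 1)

>> sense(south)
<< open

>> push(south)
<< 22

>> move(south)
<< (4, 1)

>> sense(west)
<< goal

>> move(west)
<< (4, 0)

Answer: (4, 0)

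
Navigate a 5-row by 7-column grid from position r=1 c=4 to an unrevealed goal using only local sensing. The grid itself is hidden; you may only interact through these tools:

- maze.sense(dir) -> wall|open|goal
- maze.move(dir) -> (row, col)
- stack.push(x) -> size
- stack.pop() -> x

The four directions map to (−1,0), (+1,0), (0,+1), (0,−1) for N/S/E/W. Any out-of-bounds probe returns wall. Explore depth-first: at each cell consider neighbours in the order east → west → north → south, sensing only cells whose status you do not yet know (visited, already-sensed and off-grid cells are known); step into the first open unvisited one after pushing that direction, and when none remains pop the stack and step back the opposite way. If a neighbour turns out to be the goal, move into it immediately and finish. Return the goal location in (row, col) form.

-- sense(dir='east') ~> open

-- push(x='east') ~> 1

-- move(dir='east') ~> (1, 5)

-- sense(dir='east') ~> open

-- push(x='east') ~> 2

-- move(dir='east') ~> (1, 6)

-- sense(dir='north') ~> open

-- push(x='north') ~> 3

-- move(dir='north') ~> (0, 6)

-- sense(dir='west') ~> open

-- push(x='west') ~> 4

-- move(dir='west') ~> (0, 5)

-- sense(dir='west') ~> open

-- push(x='west') ~> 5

-- move(dir='west') ~> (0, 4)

-- sense(dir='west') ~> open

-- push(x='west') ~> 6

-- move(dir='west') ~> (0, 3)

-- sense(dir='west') ~> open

-- push(x='west') ~> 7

-- move(dir='west') ~> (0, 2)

-- sense(dir='west') ~> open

-- push(x='west') ~> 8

-- move(dir='west') ~> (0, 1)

-- sense(dir='west') ~> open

-- push(x='west') ~> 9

-- move(dir='west') ~> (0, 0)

-- sense(dir='south') ~> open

-- push(x='south') ~> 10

-- move(dir='south') ~> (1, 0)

-- sense(dir='east') ~> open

-- push(x='east') ~> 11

-- move(dir='east') ~> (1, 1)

-- sense(dir='east') ~> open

-- push(x='east') ~> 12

-- move(dir='east') ~> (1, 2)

-- sense(dir='east') ~> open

-- push(x='east') ~> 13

-- move(dir='east') ~> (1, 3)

-- sense(dir='south') ~> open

-- push(x='south') ~> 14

-- move(dir='south') ~> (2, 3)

-- sense(dir='east') ~> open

-- push(x='east') ~> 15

-- move(dir='east') ~> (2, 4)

-- sense(dir='east') ~> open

-- push(x='east') ~> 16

-- move(dir='east') ~> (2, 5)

-- sense(dir='east') ~> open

-- push(x='east') ~> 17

-- move(dir='east') ~> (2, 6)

-- sense(dir='south') ~> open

-- push(x='south') ~> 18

-- move(dir='south') ~> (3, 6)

-- sense(dir='west') ~> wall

-- sense(dir='south') ~> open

-- push(x='south') ~> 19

-- move(dir='south') ~> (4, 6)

-- sense(dir='west') ~> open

-- push(x='west') ~> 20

-- move(dir='west') ~> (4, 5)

-- sense(dir='west') ~> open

-- push(x='west') ~> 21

-- move(dir='west') ~> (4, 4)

-- sense(dir='west') ~> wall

-- sense(dir='north') ~> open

-- push(x='north') ~> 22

-- move(dir='north') ~> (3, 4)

-- sense(dir='west') ~> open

-- push(x='west') ~> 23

-- move(dir='west') ~> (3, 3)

-- sense(dir='west') ~> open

-- push(x='west') ~> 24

-- move(dir='west') ~> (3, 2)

-- sense(dir='west') ~> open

-- push(x='west') ~> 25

-- move(dir='west') ~> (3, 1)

-- sense(dir='west') ~> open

-- push(x='west') ~> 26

-- move(dir='west') ~> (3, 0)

-- sense(dir='north') ~> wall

-- sense(dir='south') ~> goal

-- move(dir='south') ~> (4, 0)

Answer: (4, 0)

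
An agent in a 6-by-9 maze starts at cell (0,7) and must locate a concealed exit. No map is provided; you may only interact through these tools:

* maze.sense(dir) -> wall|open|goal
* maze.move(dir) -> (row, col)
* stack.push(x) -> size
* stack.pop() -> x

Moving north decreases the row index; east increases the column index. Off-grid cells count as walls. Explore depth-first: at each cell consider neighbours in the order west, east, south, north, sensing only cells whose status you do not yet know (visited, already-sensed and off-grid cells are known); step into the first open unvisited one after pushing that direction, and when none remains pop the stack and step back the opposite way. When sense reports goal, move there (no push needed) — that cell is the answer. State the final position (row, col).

CALL maze.sense[west]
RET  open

CALL stack.push[west]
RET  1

CALL maze.move[west]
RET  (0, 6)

CALL maze.sense[west]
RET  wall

CALL maze.sense[south]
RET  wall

CALL stack.pop[]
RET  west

CALL maze.move[east]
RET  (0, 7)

CALL maze.sense[east]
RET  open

CALL stack.push[east]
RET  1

CALL maze.move[east]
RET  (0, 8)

CALL maze.sense[south]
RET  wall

CALL stack.pop[]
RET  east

CALL maze.move[west]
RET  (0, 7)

CALL maze.sense[south]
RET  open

CALL stack.push[south]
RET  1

CALL maze.move[south]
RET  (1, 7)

CALL maze.sense[south]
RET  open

CALL stack.push[south]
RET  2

CALL maze.move[south]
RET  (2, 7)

CALL maze.sense[west]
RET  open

CALL stack.push[west]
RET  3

CALL maze.move[west]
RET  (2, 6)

CALL maze.sense[west]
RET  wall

CALL maze.sense[south]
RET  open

CALL stack.push[south]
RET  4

CALL maze.move[south]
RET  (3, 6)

CALL maze.sense[west]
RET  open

CALL stack.push[west]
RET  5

CALL maze.move[west]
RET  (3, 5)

CALL maze.sense[west]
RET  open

CALL stack.push[west]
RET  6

CALL maze.move[west]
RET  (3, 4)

CALL maze.sense[west]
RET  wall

CALL maze.sense[south]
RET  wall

CALL maze.sense[north]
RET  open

CALL stack.push[north]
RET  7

CALL maze.move[north]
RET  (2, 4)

CALL maze.sense[west]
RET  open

CALL stack.push[west]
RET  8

CALL maze.move[west]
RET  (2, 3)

CALL maze.sense[west]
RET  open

CALL stack.push[west]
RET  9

CALL maze.move[west]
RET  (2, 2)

CALL maze.sense[west]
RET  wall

CALL maze.sense[south]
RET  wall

CALL maze.sense[north]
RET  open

CALL stack.push[north]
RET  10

CALL maze.move[north]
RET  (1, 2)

CALL maze.sense[west]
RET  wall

CALL maze.sense[east]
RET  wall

CALL maze.sense[north]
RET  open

CALL stack.push[north]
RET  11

CALL maze.move[north]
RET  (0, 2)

CALL maze.sense[west]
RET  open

CALL stack.push[west]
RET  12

CALL maze.move[west]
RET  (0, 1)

CALL maze.sense[west]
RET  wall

CALL stack.pop[]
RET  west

CALL maze.move[east]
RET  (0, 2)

CALL maze.sense[east]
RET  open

CALL stack.push[east]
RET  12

CALL maze.move[east]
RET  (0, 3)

CALL maze.sense[east]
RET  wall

CALL stack.pop[]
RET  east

CALL maze.move[west]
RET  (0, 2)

CALL stack.pop[]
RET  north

CALL maze.move[south]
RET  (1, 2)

CALL stack.pop[]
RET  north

CALL maze.move[south]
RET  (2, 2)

CALL stack.pop[]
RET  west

CALL maze.move[east]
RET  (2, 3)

CALL stack.pop[]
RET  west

CALL maze.move[east]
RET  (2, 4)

CALL maze.sense[north]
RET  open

CALL stack.push[north]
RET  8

CALL maze.move[north]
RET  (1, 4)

CALL maze.sense[east]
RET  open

CALL stack.push[east]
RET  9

CALL maze.move[east]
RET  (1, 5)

CALL stack.pop[]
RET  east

CALL maze.move[west]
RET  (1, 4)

CALL stack.pop[]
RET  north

CALL maze.move[south]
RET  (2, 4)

CALL stack.pop[]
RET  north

CALL maze.move[south]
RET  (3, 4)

CALL stack.pop[]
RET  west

CALL maze.move[east]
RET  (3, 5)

CALL maze.sense[south]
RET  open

CALL stack.push[south]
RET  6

CALL maze.move[south]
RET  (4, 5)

CALL maze.sense[east]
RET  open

CALL stack.push[east]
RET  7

CALL maze.move[east]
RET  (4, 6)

CALL maze.sense[east]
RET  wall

CALL maze.sense[south]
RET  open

CALL stack.push[south]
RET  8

CALL maze.move[south]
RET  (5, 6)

CALL maze.sense[west]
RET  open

CALL stack.push[west]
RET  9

CALL maze.move[west]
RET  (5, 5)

CALL maze.sense[west]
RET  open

CALL stack.push[west]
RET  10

CALL maze.move[west]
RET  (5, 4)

CALL maze.sense[west]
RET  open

CALL stack.push[west]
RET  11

CALL maze.move[west]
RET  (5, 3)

CALL maze.sense[west]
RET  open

CALL stack.push[west]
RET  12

CALL maze.move[west]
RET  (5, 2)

CALL maze.sense[west]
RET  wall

CALL maze.sense[north]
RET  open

CALL stack.push[north]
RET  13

CALL maze.move[north]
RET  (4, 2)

CALL maze.sense[west]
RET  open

CALL stack.push[west]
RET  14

CALL maze.move[west]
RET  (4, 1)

CALL maze.sense[west]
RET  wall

CALL maze.sense[north]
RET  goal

CALL maze.move[north]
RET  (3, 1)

Answer: (3, 1)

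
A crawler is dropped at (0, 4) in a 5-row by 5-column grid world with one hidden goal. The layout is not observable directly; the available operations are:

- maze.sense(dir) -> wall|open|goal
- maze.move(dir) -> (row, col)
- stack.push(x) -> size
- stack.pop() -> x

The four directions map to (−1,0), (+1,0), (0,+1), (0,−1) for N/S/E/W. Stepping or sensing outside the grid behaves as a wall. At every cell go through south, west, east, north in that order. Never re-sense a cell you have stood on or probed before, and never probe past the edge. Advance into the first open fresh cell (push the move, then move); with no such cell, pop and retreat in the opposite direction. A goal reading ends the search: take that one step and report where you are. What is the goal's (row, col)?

Calling sense passing dir=south, and get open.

Using push passing x=south, → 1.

Now I run move passing dir=south, and see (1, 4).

Next I call sense passing dir=south, and see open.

Using push passing x=south, and observe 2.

Calling move passing dir=south, : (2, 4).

I invoke sense passing dir=south, giving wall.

I invoke sense passing dir=west, which returns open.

I invoke push passing x=west, yielding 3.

Calling move passing dir=west, giving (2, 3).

I use sense passing dir=south, giving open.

Now I run push passing x=south, and see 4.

Invoking move passing dir=south, — result: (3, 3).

Next I call sense passing dir=south, yielding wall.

I invoke sense passing dir=west, : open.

Calling push passing x=west, : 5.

I try move passing dir=west, and get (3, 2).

I call sense passing dir=south, : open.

I invoke push passing x=south, and get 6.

Then move passing dir=south, and see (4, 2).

I run sense passing dir=west, and observe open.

Calling push passing x=west, — result: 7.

Using move passing dir=west, : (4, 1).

Using sense passing dir=west, → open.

I use push passing x=west, yielding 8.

Invoking move passing dir=west, — result: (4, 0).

Next I call sense passing dir=north, which returns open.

Now I run push passing x=north, giving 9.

I try move passing dir=north, — result: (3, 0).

Then sense passing dir=east, and get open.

I invoke push passing x=east, → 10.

I try move passing dir=east, : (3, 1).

I try sense passing dir=north, and see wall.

I call pop(), giving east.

Using move passing dir=west, — result: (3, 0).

I use sense passing dir=north, — result: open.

I use push passing x=north, yielding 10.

Using move passing dir=north, and observe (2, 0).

Next I call sense passing dir=north, and see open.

Using push passing x=north, — result: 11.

Invoking move passing dir=north, and get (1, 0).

I invoke sense passing dir=east, → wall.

I use sense passing dir=north, and observe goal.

I invoke move passing dir=north, which returns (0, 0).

Answer: (0, 0)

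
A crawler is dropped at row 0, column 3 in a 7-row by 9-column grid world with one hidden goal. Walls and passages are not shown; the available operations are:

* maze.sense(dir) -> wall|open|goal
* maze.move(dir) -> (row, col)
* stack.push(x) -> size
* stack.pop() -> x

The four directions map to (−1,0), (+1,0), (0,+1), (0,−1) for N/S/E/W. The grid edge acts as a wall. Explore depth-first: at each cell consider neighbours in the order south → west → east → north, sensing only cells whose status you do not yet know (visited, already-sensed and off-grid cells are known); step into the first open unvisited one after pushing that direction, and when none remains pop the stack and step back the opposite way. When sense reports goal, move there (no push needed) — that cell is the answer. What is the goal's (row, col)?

·→ maze.sense(dir='south')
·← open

·→ stack.push(x='south')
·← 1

·→ maze.move(dir='south')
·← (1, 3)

·→ maze.sense(dir='south')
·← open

·→ stack.push(x='south')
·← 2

·→ maze.move(dir='south')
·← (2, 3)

·→ maze.sense(dir='south')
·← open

·→ stack.push(x='south')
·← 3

·→ maze.move(dir='south')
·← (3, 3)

·→ maze.sense(dir='south')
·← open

·→ stack.push(x='south')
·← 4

·→ maze.move(dir='south')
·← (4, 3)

·→ maze.sense(dir='south')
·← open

·→ stack.push(x='south')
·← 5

·→ maze.move(dir='south')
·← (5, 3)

·→ maze.sense(dir='south')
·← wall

·→ maze.sense(dir='west')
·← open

·→ stack.push(x='west')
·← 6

·→ maze.move(dir='west')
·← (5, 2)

·→ maze.sense(dir='south')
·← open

·→ stack.push(x='south')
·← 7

·→ maze.move(dir='south')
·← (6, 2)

·→ maze.sense(dir='west')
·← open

·→ stack.push(x='west')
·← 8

·→ maze.move(dir='west')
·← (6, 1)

·→ maze.sense(dir='west')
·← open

·→ stack.push(x='west')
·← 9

·→ maze.move(dir='west')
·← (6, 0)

·→ maze.sense(dir='north')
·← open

·→ stack.push(x='north')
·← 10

·→ maze.move(dir='north')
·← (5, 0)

·→ maze.sense(dir='east')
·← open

·→ stack.push(x='east')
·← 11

·→ maze.move(dir='east')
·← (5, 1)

·→ maze.sense(dir='north')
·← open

·→ stack.push(x='north')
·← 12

·→ maze.move(dir='north')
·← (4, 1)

·→ maze.sense(dir='west')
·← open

·→ stack.push(x='west')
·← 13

·→ maze.move(dir='west')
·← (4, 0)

·→ maze.sense(dir='north')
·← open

·→ stack.push(x='north')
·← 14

·→ maze.move(dir='north')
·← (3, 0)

·→ maze.sense(dir='east')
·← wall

·→ maze.sense(dir='north')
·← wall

·→ stack.pop()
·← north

·→ maze.move(dir='south')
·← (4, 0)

·→ stack.pop()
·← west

·→ maze.move(dir='east')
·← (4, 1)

·→ maze.sense(dir='east')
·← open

·→ stack.push(x='east')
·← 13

·→ maze.move(dir='east')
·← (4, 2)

·→ maze.sense(dir='north')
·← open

·→ stack.push(x='north')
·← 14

·→ maze.move(dir='north')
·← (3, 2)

·→ maze.sense(dir='north')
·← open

·→ stack.push(x='north')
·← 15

·→ maze.move(dir='north')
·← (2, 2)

·→ maze.sense(dir='west')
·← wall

·→ maze.sense(dir='north')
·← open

·→ stack.push(x='north')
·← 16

·→ maze.move(dir='north')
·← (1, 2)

·→ maze.sense(dir='west')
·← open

·→ stack.push(x='west')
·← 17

·→ maze.move(dir='west')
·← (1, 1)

·→ maze.sense(dir='west')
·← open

·→ stack.push(x='west')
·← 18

·→ maze.move(dir='west')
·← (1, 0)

·→ maze.sense(dir='north')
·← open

·→ stack.push(x='north')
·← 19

·→ maze.move(dir='north')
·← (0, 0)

·→ maze.sense(dir='east')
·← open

·→ stack.push(x='east')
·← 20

·→ maze.move(dir='east')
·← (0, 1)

·→ maze.sense(dir='east')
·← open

·→ stack.push(x='east')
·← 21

·→ maze.move(dir='east')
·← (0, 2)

·→ stack.pop()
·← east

·→ maze.move(dir='west')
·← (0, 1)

·→ stack.pop()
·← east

·→ maze.move(dir='west')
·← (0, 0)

·→ stack.pop()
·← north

·→ maze.move(dir='south')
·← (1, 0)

·→ stack.pop()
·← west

·→ maze.move(dir='east')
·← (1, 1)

·→ stack.pop()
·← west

·→ maze.move(dir='east')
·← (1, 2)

·→ stack.pop()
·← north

·→ maze.move(dir='south')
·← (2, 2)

·→ stack.pop()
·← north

·→ maze.move(dir='south')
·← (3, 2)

·→ stack.pop()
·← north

·→ maze.move(dir='south')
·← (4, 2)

·→ stack.pop()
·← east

·→ maze.move(dir='west')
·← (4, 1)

·→ stack.pop()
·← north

·→ maze.move(dir='south')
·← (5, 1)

·→ stack.pop()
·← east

·→ maze.move(dir='west')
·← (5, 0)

·→ stack.pop()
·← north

·→ maze.move(dir='south')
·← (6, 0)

·→ stack.pop()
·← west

·→ maze.move(dir='east')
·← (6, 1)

·→ stack.pop()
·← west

·→ maze.move(dir='east')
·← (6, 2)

·→ stack.pop()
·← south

·→ maze.move(dir='north')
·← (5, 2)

·→ stack.pop()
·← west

·→ maze.move(dir='east')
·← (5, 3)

·→ maze.sense(dir='east')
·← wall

·→ stack.pop()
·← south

·→ maze.move(dir='north')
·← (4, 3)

·→ maze.sense(dir='east')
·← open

·→ stack.push(x='east')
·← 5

·→ maze.move(dir='east')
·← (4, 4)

·→ maze.sense(dir='east')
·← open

·→ stack.push(x='east')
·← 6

·→ maze.move(dir='east')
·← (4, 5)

·→ maze.sense(dir='south')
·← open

·→ stack.push(x='south')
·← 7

·→ maze.move(dir='south')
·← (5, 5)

·→ maze.sense(dir='south')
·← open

·→ stack.push(x='south')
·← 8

·→ maze.move(dir='south')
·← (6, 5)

·→ maze.sense(dir='west')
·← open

·→ stack.push(x='west')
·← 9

·→ maze.move(dir='west')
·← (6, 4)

·→ stack.pop()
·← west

·→ maze.move(dir='east')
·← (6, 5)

·→ maze.sense(dir='east')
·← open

·→ stack.push(x='east')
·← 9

·→ maze.move(dir='east')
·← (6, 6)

·→ maze.sense(dir='east')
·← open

·→ stack.push(x='east')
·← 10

·→ maze.move(dir='east')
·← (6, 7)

·→ maze.sense(dir='east')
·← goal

·→ maze.move(dir='east')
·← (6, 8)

Answer: (6, 8)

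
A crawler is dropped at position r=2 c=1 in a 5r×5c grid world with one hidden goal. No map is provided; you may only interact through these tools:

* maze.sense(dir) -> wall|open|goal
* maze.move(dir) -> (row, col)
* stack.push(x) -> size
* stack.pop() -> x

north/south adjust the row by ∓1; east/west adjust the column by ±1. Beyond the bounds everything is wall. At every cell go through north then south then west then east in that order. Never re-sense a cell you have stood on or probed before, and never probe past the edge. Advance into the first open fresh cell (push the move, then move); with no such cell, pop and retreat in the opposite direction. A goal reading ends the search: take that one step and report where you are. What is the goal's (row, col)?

Step: maze.sense[north]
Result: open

Step: stack.push[north]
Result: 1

Step: maze.move[north]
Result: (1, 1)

Step: maze.sense[north]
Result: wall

Step: maze.sense[west]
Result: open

Step: stack.push[west]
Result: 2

Step: maze.move[west]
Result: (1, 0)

Step: maze.sense[north]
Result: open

Step: stack.push[north]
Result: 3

Step: maze.move[north]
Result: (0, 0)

Step: stack.pop[]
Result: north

Step: maze.move[south]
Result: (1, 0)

Step: maze.sense[south]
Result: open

Step: stack.push[south]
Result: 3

Step: maze.move[south]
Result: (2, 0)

Step: maze.sense[south]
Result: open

Step: stack.push[south]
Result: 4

Step: maze.move[south]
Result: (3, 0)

Step: maze.sense[south]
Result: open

Step: stack.push[south]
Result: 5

Step: maze.move[south]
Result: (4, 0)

Step: maze.sense[east]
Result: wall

Step: stack.pop[]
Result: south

Step: maze.move[north]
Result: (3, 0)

Step: maze.sense[east]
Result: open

Step: stack.push[east]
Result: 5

Step: maze.move[east]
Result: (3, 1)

Step: maze.sense[east]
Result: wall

Step: stack.pop[]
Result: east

Step: maze.move[west]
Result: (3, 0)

Step: stack.pop[]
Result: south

Step: maze.move[north]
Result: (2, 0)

Step: stack.pop[]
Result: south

Step: maze.move[north]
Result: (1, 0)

Step: stack.pop[]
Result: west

Step: maze.move[east]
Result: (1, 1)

Step: maze.sense[east]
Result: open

Step: stack.push[east]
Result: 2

Step: maze.move[east]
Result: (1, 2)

Step: maze.sense[north]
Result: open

Step: stack.push[north]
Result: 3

Step: maze.move[north]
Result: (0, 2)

Step: maze.sense[east]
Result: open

Step: stack.push[east]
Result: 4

Step: maze.move[east]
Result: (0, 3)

Step: maze.sense[south]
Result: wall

Step: maze.sense[east]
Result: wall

Step: stack.pop[]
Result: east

Step: maze.move[west]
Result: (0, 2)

Step: stack.pop[]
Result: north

Step: maze.move[south]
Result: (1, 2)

Step: maze.sense[south]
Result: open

Step: stack.push[south]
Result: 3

Step: maze.move[south]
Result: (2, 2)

Step: maze.sense[east]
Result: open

Step: stack.push[east]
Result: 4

Step: maze.move[east]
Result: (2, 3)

Step: maze.sense[south]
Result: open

Step: stack.push[south]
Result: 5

Step: maze.move[south]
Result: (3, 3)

Step: maze.sense[south]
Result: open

Step: stack.push[south]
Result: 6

Step: maze.move[south]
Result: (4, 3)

Step: maze.sense[west]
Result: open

Step: stack.push[west]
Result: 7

Step: maze.move[west]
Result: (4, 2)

Step: stack.pop[]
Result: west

Step: maze.move[east]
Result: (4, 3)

Step: maze.sense[east]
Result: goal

Step: maze.move[east]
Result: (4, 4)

Answer: (4, 4)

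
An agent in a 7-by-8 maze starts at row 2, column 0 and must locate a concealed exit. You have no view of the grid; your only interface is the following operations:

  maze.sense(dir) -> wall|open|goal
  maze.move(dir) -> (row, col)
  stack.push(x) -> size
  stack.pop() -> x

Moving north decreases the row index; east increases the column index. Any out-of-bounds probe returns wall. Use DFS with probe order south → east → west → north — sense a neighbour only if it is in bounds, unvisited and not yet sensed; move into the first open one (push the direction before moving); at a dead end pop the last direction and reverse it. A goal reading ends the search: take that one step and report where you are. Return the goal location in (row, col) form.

% 1. maze.sense(dir='south') : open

% 2. stack.push(x='south') : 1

% 3. maze.move(dir='south') : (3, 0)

% 4. maze.sense(dir='south') : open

% 5. stack.push(x='south') : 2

% 6. maze.move(dir='south') : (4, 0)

% 7. maze.sense(dir='south') : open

% 8. stack.push(x='south') : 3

% 9. maze.move(dir='south') : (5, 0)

% 10. maze.sense(dir='south') : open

% 11. stack.push(x='south') : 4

% 12. maze.move(dir='south') : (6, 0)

% 13. maze.sense(dir='east') : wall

% 14. stack.pop() : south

% 15. maze.move(dir='north') : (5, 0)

% 16. maze.sense(dir='east') : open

% 17. stack.push(x='east') : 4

% 18. maze.move(dir='east') : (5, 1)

% 19. maze.sense(dir='east') : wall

% 20. maze.sense(dir='north') : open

% 21. stack.push(x='north') : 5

% 22. maze.move(dir='north') : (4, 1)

% 23. maze.sense(dir='east') : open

% 24. stack.push(x='east') : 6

% 25. maze.move(dir='east') : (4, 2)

% 26. maze.sense(dir='east') : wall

% 27. maze.sense(dir='north') : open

% 28. stack.push(x='north') : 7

% 29. maze.move(dir='north') : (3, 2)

% 30. maze.sense(dir='east') : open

% 31. stack.push(x='east') : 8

% 32. maze.move(dir='east') : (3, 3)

% 33. maze.sense(dir='east') : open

% 34. stack.push(x='east') : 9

% 35. maze.move(dir='east') : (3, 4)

% 36. maze.sense(dir='south') : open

% 37. stack.push(x='south') : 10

% 38. maze.move(dir='south') : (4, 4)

% 39. maze.sense(dir='south') : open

% 40. stack.push(x='south') : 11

% 41. maze.move(dir='south') : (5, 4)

% 42. maze.sense(dir='south') : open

% 43. stack.push(x='south') : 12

% 44. maze.move(dir='south') : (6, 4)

% 45. maze.sense(dir='east') : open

% 46. stack.push(x='east') : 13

% 47. maze.move(dir='east') : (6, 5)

% 48. maze.sense(dir='east') : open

% 49. stack.push(x='east') : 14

% 50. maze.move(dir='east') : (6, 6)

% 51. maze.sense(dir='east') : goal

% 52. maze.move(dir='east') : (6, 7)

Answer: (6, 7)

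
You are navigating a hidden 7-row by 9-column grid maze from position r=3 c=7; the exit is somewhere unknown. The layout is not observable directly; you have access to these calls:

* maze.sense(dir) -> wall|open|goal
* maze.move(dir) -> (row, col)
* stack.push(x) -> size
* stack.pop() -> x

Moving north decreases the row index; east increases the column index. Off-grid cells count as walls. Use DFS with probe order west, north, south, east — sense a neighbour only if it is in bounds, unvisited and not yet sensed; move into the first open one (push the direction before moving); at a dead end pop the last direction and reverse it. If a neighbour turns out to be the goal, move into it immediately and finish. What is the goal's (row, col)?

Action: maze.sense[west]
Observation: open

Action: stack.push[west]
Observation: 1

Action: maze.move[west]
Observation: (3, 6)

Action: maze.sense[west]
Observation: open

Action: stack.push[west]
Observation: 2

Action: maze.move[west]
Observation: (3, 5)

Action: maze.sense[west]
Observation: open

Action: stack.push[west]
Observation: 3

Action: maze.move[west]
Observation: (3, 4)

Action: maze.sense[west]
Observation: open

Action: stack.push[west]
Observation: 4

Action: maze.move[west]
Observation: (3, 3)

Action: maze.sense[west]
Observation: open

Action: stack.push[west]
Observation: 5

Action: maze.move[west]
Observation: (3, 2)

Action: maze.sense[west]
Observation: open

Action: stack.push[west]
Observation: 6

Action: maze.move[west]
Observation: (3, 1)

Action: maze.sense[west]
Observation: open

Action: stack.push[west]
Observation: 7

Action: maze.move[west]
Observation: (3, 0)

Action: maze.sense[north]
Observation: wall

Action: maze.sense[south]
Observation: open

Action: stack.push[south]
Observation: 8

Action: maze.move[south]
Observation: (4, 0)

Action: maze.sense[south]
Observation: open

Action: stack.push[south]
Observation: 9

Action: maze.move[south]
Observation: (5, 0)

Action: maze.sense[south]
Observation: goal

Action: maze.move[south]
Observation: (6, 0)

Answer: (6, 0)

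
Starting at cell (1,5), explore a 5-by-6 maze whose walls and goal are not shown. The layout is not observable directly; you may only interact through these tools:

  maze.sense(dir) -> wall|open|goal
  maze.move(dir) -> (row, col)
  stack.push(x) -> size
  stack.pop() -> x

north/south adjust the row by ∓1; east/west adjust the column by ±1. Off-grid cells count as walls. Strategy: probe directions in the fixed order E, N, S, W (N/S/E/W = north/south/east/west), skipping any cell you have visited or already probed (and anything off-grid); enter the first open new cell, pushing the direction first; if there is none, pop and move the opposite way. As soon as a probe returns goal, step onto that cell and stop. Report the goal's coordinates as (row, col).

·→ maze.sense(dir='north')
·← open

·→ stack.push(x='north')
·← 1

·→ maze.move(dir='north')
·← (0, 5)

·→ maze.sense(dir='west')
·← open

·→ stack.push(x='west')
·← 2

·→ maze.move(dir='west')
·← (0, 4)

·→ maze.sense(dir='south')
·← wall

·→ maze.sense(dir='west')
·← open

·→ stack.push(x='west')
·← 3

·→ maze.move(dir='west')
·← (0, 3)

·→ maze.sense(dir='south')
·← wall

·→ maze.sense(dir='west')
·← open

·→ stack.push(x='west')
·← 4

·→ maze.move(dir='west')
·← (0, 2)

·→ maze.sense(dir='south')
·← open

·→ stack.push(x='south')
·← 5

·→ maze.move(dir='south')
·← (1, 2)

·→ maze.sense(dir='south')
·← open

·→ stack.push(x='south')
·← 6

·→ maze.move(dir='south')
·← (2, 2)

·→ maze.sense(dir='east')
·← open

·→ stack.push(x='east')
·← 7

·→ maze.move(dir='east')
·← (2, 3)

·→ maze.sense(dir='east')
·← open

·→ stack.push(x='east')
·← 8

·→ maze.move(dir='east')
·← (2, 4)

·→ maze.sense(dir='east')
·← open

·→ stack.push(x='east')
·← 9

·→ maze.move(dir='east')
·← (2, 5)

·→ maze.sense(dir='south')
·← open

·→ stack.push(x='south')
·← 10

·→ maze.move(dir='south')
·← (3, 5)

·→ maze.sense(dir='south')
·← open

·→ stack.push(x='south')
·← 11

·→ maze.move(dir='south')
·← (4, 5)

·→ maze.sense(dir='west')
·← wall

·→ stack.pop()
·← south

·→ maze.move(dir='north')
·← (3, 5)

·→ maze.sense(dir='west')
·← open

·→ stack.push(x='west')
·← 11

·→ maze.move(dir='west')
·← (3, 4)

·→ maze.sense(dir='west')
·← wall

·→ stack.pop()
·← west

·→ maze.move(dir='east')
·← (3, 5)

·→ stack.pop()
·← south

·→ maze.move(dir='north')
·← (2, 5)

·→ stack.pop()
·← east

·→ maze.move(dir='west')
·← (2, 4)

·→ stack.pop()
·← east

·→ maze.move(dir='west')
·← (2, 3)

·→ stack.pop()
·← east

·→ maze.move(dir='west')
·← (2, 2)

·→ maze.sense(dir='south')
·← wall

·→ maze.sense(dir='west')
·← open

·→ stack.push(x='west')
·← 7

·→ maze.move(dir='west')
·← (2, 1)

·→ maze.sense(dir='north')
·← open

·→ stack.push(x='north')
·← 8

·→ maze.move(dir='north')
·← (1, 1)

·→ maze.sense(dir='north')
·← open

·→ stack.push(x='north')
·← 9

·→ maze.move(dir='north')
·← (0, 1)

·→ maze.sense(dir='west')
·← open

·→ stack.push(x='west')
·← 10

·→ maze.move(dir='west')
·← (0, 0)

·→ maze.sense(dir='south')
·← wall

·→ stack.pop()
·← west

·→ maze.move(dir='east')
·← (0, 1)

·→ stack.pop()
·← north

·→ maze.move(dir='south')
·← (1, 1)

·→ stack.pop()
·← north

·→ maze.move(dir='south')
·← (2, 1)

·→ maze.sense(dir='south')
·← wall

·→ maze.sense(dir='west')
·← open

·→ stack.push(x='west')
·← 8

·→ maze.move(dir='west')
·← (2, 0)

·→ maze.sense(dir='south')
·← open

·→ stack.push(x='south')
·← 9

·→ maze.move(dir='south')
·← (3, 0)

·→ maze.sense(dir='south')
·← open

·→ stack.push(x='south')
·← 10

·→ maze.move(dir='south')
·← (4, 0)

·→ maze.sense(dir='east')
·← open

·→ stack.push(x='east')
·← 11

·→ maze.move(dir='east')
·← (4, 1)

·→ maze.sense(dir='east')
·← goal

·→ maze.move(dir='east')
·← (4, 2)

Answer: (4, 2)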